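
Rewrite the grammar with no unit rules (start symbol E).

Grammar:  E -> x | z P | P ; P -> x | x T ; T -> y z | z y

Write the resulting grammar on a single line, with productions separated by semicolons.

Unit pairs: E ⇒* {P}.
For each unit pair (A, B), copy every non-unit production of B to A, then drop all unit productions.

E -> x | z P | x T; P -> x | x T; T -> y z | z y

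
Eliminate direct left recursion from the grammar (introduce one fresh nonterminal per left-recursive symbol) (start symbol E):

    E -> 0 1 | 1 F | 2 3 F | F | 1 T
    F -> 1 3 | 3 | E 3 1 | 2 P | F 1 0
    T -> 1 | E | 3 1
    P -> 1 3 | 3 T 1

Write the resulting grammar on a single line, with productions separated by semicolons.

E -> 0 1 | 1 F | 2 3 F | F | 1 T; F -> 1 3 F' | 3 F' | E 3 1 F' | 2 P F'; T -> 1 | E | 3 1; P -> 1 3 | 3 T 1; F' -> 1 0 F' | ε

F is directly left-recursive.
For F: α = {1 0}, β = {1 3, 3, E 3 1, 2 P}. Rewrite as F → β F' and F' → α F' | ε.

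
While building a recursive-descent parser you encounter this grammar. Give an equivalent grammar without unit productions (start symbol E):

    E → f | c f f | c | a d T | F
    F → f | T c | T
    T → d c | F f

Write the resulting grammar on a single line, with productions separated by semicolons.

E → f | c f f | c | a d T | T c | d c | F f; F → f | T c | d c | F f; T → d c | F f

Unit pairs: E ⇒* {F, T}; F ⇒* {T}.
For every A with A ⇒* B via unit rules, add B's non-unit alternatives to A; then delete every rule of the form X → Y.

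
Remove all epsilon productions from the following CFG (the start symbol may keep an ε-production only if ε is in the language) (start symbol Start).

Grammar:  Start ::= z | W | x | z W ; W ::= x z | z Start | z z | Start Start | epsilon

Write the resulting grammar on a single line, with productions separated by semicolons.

Start ::= z | W | x | z W | epsilon; W ::= x z | z Start | z | z z | Start Start | Start

The nullable symbols are {Start, W}.
ε ∈ L(G) since Start is nullable, so keep Start → ε.
For each production, add variants omitting each subset of nullable occurrences: W → z Start gives z Start | z. W → Start Start gives Start Start | Start.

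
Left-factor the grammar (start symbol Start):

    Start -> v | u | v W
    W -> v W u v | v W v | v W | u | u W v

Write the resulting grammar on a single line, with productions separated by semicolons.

Start -> u | v Start1; W -> v W W1 | u W2; Start1 -> ε | W; W1 -> u v | v | ε; W2 -> ε | W v

Start has alternatives sharing prefix 'v': factor to Start → v Start1 with Start1 → ε | W.
W has alternatives sharing prefix 'v W': factor to W → v W W1 with W1 → u v | v | ε.
W has alternatives sharing prefix 'u': factor to W → u W2 with W2 → ε | W v.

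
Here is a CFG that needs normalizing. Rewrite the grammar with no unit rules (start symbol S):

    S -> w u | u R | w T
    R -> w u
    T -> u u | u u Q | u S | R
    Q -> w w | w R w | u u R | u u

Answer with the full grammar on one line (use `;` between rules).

Unit pairs: T ⇒* {R}.
Replace each nonterminal's rules with the union of the non-unit rules of every nonterminal it unit-derives.

S -> w u | u R | w T; R -> w u; T -> w u | u u | u u Q | u S; Q -> w w | w R w | u u R | u u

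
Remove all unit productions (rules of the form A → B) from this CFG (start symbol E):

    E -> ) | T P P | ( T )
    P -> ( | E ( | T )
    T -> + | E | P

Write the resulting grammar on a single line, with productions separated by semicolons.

E -> ) | T P P | ( T ); P -> ( | E ( | T ); T -> ) | T P P | ( T ) | ( | E ( | T ) | +

Unit pairs: T ⇒* {E, P}.
For each unit pair (A, B), copy every non-unit production of B to A, then drop all unit productions.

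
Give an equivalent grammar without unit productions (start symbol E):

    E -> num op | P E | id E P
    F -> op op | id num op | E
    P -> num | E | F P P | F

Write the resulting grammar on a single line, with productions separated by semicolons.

E -> num op | P E | id E P; F -> num op | P E | id E P | op op | id num op; P -> num op | P E | id E P | num | F P P | op op | id num op

Unit pairs: F ⇒* {E}; P ⇒* {E, F}.
For each unit pair (A, B), copy every non-unit production of B to A, then drop all unit productions.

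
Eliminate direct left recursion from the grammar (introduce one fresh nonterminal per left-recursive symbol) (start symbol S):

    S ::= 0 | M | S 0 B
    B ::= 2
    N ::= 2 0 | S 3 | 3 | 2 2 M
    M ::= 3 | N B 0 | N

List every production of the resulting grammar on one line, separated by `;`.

Left recursion appears on S.
For S: α = {0 B}, β = {0, M}. Rewrite as S → β S' and S' → α S' | ε.

S ::= 0 S' | M S'; B ::= 2; N ::= 2 0 | S 3 | 3 | 2 2 M; M ::= 3 | N B 0 | N; S' ::= 0 B S' | ε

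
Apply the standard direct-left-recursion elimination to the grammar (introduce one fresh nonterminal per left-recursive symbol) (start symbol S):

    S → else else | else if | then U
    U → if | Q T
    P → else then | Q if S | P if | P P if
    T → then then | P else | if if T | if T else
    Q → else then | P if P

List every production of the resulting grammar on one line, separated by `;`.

S → else else | else if | then U; U → if | Q T; P → else then P' | Q if S P'; T → then then | P else | if if T | if T else; Q → else then | P if P; P' → if P' | P if P' | ε

P is directly left-recursive.
For P: α = {if, P if}, β = {else then, Q if S}. Rewrite as P → β P' and P' → α P' | ε.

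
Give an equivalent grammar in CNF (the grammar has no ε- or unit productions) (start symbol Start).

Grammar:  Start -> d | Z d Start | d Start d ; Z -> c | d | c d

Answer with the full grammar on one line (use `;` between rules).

Start -> d | Z Y1 | X1 Y2; Z -> c | d | X2 X1; X1 -> d; X2 -> c; Y1 -> X1 Start; Y2 -> Start X1

Introduce a nonterminal for each terminal appearing in a rule of length ≥ 2: X1 → d, X2 → c.
Binarize each right-hand side of length ≥ 3 by chaining fresh nonterminals (Y1, Y2, …): affected rules were Start → Z X1 Start; Start → X1 Start X1.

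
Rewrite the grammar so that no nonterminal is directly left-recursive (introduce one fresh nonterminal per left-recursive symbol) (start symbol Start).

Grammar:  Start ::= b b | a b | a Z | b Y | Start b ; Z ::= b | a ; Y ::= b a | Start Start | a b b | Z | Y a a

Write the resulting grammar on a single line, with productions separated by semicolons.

Start ::= b b Start1 | a b Start1 | a Z Start1 | b Y Start1; Z ::= b | a; Y ::= b a Y1 | Start Start Y1 | a b b Y1 | Z Y1; Start1 ::= b Start1 | ε; Y1 ::= a a Y1 | ε

Left recursion appears on Start, Y.
For Start: α = {b}, β = {b b, a b, a Z, b Y}. Rewrite as Start → β Start1 and Start1 → α Start1 | ε.
For Y: α = {a a}, β = {b a, Start Start, a b b, Z}. Rewrite as Y → β Y1 and Y1 → α Y1 | ε.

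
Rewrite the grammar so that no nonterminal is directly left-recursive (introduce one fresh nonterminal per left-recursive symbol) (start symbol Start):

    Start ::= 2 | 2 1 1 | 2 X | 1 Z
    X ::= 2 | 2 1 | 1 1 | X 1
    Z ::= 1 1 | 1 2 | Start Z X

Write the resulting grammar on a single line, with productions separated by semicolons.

Start ::= 2 | 2 1 1 | 2 X | 1 Z; X ::= 2 X1 | 2 1 X1 | 1 1 X1; Z ::= 1 1 | 1 2 | Start Z X; X1 ::= 1 X1 | ε

Directly left-recursive nonterminal: X.
For X: α = {1}, β = {2, 2 1, 1 1}. Rewrite as X → β X1 and X1 → α X1 | ε.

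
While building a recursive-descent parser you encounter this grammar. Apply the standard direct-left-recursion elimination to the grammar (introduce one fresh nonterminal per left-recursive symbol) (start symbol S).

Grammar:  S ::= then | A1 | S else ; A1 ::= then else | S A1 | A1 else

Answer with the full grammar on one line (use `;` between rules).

S ::= then S' | A1 S'; A1 ::= then else A1' | S A1 A1'; S' ::= else S' | ε; A1' ::= else A1' | ε

S, A1 are directly left-recursive.
For S: α = {else}, β = {then, A1}. Rewrite as S → β S' and S' → α S' | ε.
For A1: α = {else}, β = {then else, S A1}. Rewrite as A1 → β A1' and A1' → α A1' | ε.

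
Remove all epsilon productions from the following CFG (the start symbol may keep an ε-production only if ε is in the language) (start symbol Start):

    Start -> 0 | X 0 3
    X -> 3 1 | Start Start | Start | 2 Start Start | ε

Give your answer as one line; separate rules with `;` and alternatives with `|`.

The nullable symbols are {X}.
ε ∉ L(G), so no ε-production is kept.
Add the nullable-subset variants: Start → X 0 3 gives X 0 3 | 0 3.

Start -> 0 | X 0 3 | 0 3; X -> 3 1 | Start Start | Start | 2 Start Start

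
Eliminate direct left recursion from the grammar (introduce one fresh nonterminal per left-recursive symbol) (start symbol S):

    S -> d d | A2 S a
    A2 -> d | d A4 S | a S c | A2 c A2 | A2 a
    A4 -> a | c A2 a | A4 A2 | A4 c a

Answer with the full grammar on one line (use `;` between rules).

S -> d d | A2 S a; A2 -> d A2' | d A4 S A2' | a S c A2'; A4 -> a A4' | c A2 a A4'; A2' -> c A2 A2' | a A2' | ε; A4' -> A2 A4' | c a A4' | ε

Directly left-recursive nonterminals: A2, A4.
For A2: α = {c A2, a}, β = {d, d A4 S, a S c}. Rewrite as A2 → β A2' and A2' → α A2' | ε.
For A4: α = {A2, c a}, β = {a, c A2 a}. Rewrite as A4 → β A4' and A4' → α A4' | ε.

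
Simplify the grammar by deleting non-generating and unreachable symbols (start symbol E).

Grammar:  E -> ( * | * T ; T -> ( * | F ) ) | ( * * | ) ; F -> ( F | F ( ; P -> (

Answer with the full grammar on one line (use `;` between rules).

E -> ( * | * T; T -> ( * | ( * * | )

Generating nonterminals: {E, P, T}.
Reachable from E after that: {E, T}.
Removed useless symbols: {F, P} and every production mentioning them.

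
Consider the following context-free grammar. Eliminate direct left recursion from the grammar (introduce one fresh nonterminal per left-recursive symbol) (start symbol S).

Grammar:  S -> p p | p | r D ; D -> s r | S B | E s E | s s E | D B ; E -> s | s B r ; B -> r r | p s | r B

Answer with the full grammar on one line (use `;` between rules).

S -> p p | p | r D; D -> s r D' | S B D' | E s E D' | s s E D'; E -> s | s B r; B -> r r | p s | r B; D' -> B D' | epsilon

Directly left-recursive nonterminal: D.
For D: α = {B}, β = {s r, S B, E s E, s s E}. Rewrite as D → β D' and D' → α D' | ε.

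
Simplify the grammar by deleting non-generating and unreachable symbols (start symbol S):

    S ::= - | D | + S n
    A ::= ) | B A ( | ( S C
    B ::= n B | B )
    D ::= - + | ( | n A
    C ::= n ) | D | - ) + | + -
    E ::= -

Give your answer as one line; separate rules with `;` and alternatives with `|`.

S ::= - | D | + S n; A ::= ) | ( S C; D ::= - + | ( | n A; C ::= n ) | D | - ) + | + -

Generating nonterminals: {A, C, D, E, S}.
Reachable from S after that: {A, C, D, S}.
Removed useless symbols: {B, E} and every production mentioning them.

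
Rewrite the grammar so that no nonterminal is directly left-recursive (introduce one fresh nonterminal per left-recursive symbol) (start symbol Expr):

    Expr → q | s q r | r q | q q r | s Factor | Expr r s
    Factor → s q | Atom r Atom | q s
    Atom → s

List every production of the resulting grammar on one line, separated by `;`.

Expr → q Expr1 | s q r Expr1 | r q Expr1 | q q r Expr1 | s Factor Expr1; Factor → s q | Atom r Atom | q s; Atom → s; Expr1 → r s Expr1 | ε

Directly left-recursive nonterminal: Expr.
For Expr: α = {r s}, β = {q, s q r, r q, q q r, s Factor}. Rewrite as Expr → β Expr1 and Expr1 → α Expr1 | ε.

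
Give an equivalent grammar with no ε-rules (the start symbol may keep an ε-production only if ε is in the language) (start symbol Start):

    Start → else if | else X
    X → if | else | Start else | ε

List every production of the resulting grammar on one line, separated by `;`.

The nullable symbols are {X}.
ε ∉ L(G), so no ε-production is kept.
Add the nullable-subset variants: Start → else X gives else X | else.

Start → else if | else X | else; X → if | else | Start else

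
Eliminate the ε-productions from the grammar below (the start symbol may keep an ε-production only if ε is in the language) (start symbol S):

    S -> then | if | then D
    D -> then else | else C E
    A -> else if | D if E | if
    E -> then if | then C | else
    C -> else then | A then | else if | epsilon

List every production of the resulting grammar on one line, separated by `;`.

Nullable nonterminals: {C}.
ε ∉ L(G), so no ε-production is kept.
Add the nullable-subset variants: D → else C E gives else C E | else E. E → then C gives then C | then.

S -> then | if | then D; D -> then else | else C E | else E; A -> else if | D if E | if; E -> then if | then C | then | else; C -> else then | A then | else if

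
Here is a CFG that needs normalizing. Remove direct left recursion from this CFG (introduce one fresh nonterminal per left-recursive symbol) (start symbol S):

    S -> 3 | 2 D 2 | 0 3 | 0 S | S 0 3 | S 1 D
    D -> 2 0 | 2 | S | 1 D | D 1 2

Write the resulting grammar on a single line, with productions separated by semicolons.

S, D are directly left-recursive.
For S: α = {0 3, 1 D}, β = {3, 2 D 2, 0 3, 0 S}. Rewrite as S → β S' and S' → α S' | ε.
For D: α = {1 2}, β = {2 0, 2, S, 1 D}. Rewrite as D → β D' and D' → α D' | ε.

S -> 3 S' | 2 D 2 S' | 0 3 S' | 0 S S'; D -> 2 0 D' | 2 D' | S D' | 1 D D'; S' -> 0 3 S' | 1 D S' | ε; D' -> 1 2 D' | ε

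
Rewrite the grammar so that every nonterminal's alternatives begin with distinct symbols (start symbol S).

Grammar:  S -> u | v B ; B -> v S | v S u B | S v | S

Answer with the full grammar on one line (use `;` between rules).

B has alternatives sharing prefix 'v S': factor to B → v S B' with B' → ε | u B.
B has alternatives sharing prefix 'S': factor to B → S B'' with B'' → v | ε.

S -> u | v B; B -> v S B' | S B''; B' -> eps | u B; B'' -> v | eps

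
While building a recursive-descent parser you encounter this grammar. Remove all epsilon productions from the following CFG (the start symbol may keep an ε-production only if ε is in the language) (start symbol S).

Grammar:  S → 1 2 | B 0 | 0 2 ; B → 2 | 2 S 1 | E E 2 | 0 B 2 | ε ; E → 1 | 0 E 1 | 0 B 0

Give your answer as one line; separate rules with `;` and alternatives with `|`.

S → 1 2 | B 0 | 0 | 0 2; B → 2 | 2 S 1 | E E 2 | 0 B 2 | 0 2; E → 1 | 0 E 1 | 0 B 0 | 0 0

Nullable set = {B}.
ε ∉ L(G), so no ε-production is kept.
Expand every rule over subsets of its nullable positions: S → B 0 gives B 0 | 0. B → 0 B 2 gives 0 B 2 | 0 2. E → 0 B 0 gives 0 B 0 | 0 0.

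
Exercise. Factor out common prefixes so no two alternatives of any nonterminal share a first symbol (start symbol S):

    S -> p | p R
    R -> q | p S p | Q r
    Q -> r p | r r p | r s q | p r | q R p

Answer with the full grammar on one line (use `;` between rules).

S -> p S'; R -> q | p S p | Q r; Q -> p r | q R p | r Q'; S' -> ε | R; Q' -> p | r p | s q

S has alternatives sharing prefix 'p': factor to S → p S' with S' → ε | R.
Q has alternatives sharing prefix 'r': factor to Q → r Q' with Q' → p | r p | s q.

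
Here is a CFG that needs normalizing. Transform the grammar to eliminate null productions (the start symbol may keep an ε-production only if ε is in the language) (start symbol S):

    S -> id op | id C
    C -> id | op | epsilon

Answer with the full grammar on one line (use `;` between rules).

S -> id op | id C | id; C -> id | op

Nullable nonterminals: {C}.
ε ∉ L(G), so no ε-production is kept.
Expand every rule over subsets of its nullable positions: S → id C gives id C | id.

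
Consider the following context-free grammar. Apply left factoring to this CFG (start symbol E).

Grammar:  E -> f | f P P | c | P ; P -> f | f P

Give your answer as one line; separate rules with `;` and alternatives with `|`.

E has alternatives sharing prefix 'f': factor to E → f E' with E' → ε | P P.
P has alternatives sharing prefix 'f': factor to P → f P' with P' → ε | P.

E -> c | P | f E'; P -> f P'; E' -> ε | P P; P' -> ε | P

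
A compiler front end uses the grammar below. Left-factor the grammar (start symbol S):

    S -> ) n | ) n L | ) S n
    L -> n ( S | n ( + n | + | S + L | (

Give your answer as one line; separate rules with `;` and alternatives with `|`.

S -> ) S'; L -> + | S + L | ( | n ( L'; S' -> S n | n S''; L' -> S | + n; S'' -> epsilon | L

S has alternatives sharing prefix ')': factor to S → ) S' with S' → n | n L | S n.
L has alternatives sharing prefix 'n (': factor to L → n ( L' with L' → S | + n.
S' has alternatives sharing prefix 'n': factor to S' → n S'' with S'' → ε | L.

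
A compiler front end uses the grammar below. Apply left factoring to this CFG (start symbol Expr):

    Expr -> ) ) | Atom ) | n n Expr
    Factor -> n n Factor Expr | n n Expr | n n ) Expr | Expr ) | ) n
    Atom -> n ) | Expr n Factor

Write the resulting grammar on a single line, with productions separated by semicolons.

Factor has alternatives sharing prefix 'n n': factor to Factor → n n Factor1 with Factor1 → Factor Expr | Expr | ) Expr.

Expr -> ) ) | Atom ) | n n Expr; Factor -> Expr ) | ) n | n n Factor1; Atom -> n ) | Expr n Factor; Factor1 -> Factor Expr | Expr | ) Expr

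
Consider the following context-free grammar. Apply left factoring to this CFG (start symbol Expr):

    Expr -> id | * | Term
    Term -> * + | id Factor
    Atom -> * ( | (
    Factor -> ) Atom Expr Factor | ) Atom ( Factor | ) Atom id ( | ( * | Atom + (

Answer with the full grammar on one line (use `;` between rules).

Factor has alternatives sharing prefix ') Atom': factor to Factor → ) Atom Factor1 with Factor1 → Expr Factor | ( Factor | id (.

Expr -> id | * | Term; Term -> * + | id Factor; Atom -> * ( | (; Factor -> ( * | Atom + ( | ) Atom Factor1; Factor1 -> Expr Factor | ( Factor | id (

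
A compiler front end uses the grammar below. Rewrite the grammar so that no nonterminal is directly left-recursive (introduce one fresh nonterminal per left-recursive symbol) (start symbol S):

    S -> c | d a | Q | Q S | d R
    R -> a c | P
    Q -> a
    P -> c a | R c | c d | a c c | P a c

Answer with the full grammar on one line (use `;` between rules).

S -> c | d a | Q | Q S | d R; R -> a c | P; Q -> a; P -> c a P' | R c P' | c d P' | a c c P'; P' -> a c P' | ε

P is directly left-recursive.
For P: α = {a c}, β = {c a, R c, c d, a c c}. Rewrite as P → β P' and P' → α P' | ε.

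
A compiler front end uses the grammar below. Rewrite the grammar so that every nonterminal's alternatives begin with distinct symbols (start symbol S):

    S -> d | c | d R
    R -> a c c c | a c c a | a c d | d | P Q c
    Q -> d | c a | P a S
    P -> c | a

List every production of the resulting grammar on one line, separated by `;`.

S has alternatives sharing prefix 'd': factor to S → d S' with S' → ε | R.
R has alternatives sharing prefix 'a c': factor to R → a c R' with R' → c c | c a | d.
R' has alternatives sharing prefix 'c': factor to R' → c R'' with R'' → c | a.

S -> c | d S'; R -> d | P Q c | a c R'; Q -> d | c a | P a S; P -> c | a; S' -> ε | R; R' -> d | c R''; R'' -> c | a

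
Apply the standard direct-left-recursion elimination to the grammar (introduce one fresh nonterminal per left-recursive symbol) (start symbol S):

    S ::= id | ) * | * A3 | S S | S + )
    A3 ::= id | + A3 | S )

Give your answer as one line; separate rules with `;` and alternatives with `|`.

Left recursion appears on S.
For S: α = {S, + )}, β = {id, ) *, * A3}. Rewrite as S → β S' and S' → α S' | ε.

S ::= id S' | ) * S' | * A3 S'; A3 ::= id | + A3 | S ); S' ::= S S' | + ) S' | ε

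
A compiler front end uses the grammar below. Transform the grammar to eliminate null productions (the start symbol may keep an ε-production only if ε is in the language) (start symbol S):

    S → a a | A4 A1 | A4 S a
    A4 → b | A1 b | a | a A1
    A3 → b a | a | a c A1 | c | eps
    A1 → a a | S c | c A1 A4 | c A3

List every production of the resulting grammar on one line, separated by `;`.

S → a a | A4 A1 | A4 S a; A4 → b | A1 b | a | a A1; A3 → b a | a | a c A1 | c; A1 → a a | S c | c A1 A4 | c A3 | c

Nullable nonterminals: {A3}.
ε ∉ L(G), so no ε-production is kept.
Expand every rule over subsets of its nullable positions: A1 → c A3 gives c A3 | c.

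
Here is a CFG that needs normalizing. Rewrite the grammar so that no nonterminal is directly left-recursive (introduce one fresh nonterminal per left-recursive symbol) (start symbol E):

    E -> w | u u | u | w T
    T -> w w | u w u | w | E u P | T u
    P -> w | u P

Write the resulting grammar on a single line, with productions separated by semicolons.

E -> w | u u | u | w T; T -> w w T' | u w u T' | w T' | E u P T'; P -> w | u P; T' -> u T' | ε

T is directly left-recursive.
For T: α = {u}, β = {w w, u w u, w, E u P}. Rewrite as T → β T' and T' → α T' | ε.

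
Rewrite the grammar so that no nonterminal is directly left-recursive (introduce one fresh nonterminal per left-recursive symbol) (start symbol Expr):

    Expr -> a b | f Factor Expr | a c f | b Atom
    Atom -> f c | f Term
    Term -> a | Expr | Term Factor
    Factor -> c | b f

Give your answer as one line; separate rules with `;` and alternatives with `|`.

Expr -> a b | f Factor Expr | a c f | b Atom; Atom -> f c | f Term; Term -> a Term1 | Expr Term1; Factor -> c | b f; Term1 -> Factor Term1 | ε

Directly left-recursive nonterminal: Term.
For Term: α = {Factor}, β = {a, Expr}. Rewrite as Term → β Term1 and Term1 → α Term1 | ε.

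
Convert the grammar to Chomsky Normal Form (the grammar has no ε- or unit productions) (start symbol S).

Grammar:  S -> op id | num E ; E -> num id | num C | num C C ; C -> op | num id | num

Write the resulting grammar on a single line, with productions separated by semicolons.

S -> X1 X2 | X3 E; E -> X3 X2 | X3 C | X3 Y1; C -> op | X3 X2 | num; X1 -> op; X2 -> id; X3 -> num; Y1 -> C C

Introduce a nonterminal for each terminal appearing in a rule of length ≥ 2: X1 → op, X2 → id, X3 → num.
Binarize each right-hand side of length ≥ 3 by chaining fresh nonterminals (Y1, Y2, …): affected rules were E → X3 C C.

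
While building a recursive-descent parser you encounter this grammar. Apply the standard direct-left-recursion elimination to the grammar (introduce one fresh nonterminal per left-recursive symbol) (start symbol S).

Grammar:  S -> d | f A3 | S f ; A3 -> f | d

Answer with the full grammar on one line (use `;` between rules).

S -> d S' | f A3 S'; A3 -> f | d; S' -> f S' | ε

Directly left-recursive nonterminal: S.
For S: α = {f}, β = {d, f A3}. Rewrite as S → β S' and S' → α S' | ε.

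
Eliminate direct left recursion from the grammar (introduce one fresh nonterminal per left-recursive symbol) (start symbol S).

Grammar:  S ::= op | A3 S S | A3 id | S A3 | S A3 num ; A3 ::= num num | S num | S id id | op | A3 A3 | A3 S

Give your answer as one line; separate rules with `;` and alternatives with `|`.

Directly left-recursive nonterminals: S, A3.
For S: α = {A3, A3 num}, β = {op, A3 S S, A3 id}. Rewrite as S → β S' and S' → α S' | ε.
For A3: α = {A3, S}, β = {num num, S num, S id id, op}. Rewrite as A3 → β A3' and A3' → α A3' | ε.

S ::= op S' | A3 S S S' | A3 id S'; A3 ::= num num A3' | S num A3' | S id id A3' | op A3'; S' ::= A3 S' | A3 num S' | ε; A3' ::= A3 A3' | S A3' | ε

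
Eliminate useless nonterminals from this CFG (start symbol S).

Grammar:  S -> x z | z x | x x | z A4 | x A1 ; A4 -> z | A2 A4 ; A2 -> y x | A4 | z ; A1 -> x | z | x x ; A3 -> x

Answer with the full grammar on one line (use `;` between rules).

Generating nonterminals: {A1, A2, A3, A4, S}.
Reachable from S after that: {A1, A2, A4, S}.
Removed useless symbols: {A3} and every production mentioning them.

S -> x z | z x | x x | z A4 | x A1; A4 -> z | A2 A4; A2 -> y x | A4 | z; A1 -> x | z | x x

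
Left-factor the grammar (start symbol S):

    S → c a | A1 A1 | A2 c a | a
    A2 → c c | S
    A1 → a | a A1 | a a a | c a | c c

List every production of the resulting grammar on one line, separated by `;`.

A1 has alternatives sharing prefix 'a': factor to A1 → a A1' with A1' → ε | A1 | a a.
A1 has alternatives sharing prefix 'c': factor to A1 → c A1'' with A1'' → a | c.

S → c a | A1 A1 | A2 c a | a; A2 → c c | S; A1 → a A1' | c A1''; A1' → ε | A1 | a a; A1'' → a | c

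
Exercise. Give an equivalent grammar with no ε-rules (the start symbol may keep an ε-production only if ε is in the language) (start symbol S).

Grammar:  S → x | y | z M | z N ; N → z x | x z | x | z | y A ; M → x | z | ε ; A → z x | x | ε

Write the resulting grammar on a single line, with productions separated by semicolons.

The nullable symbols are {A, M}.
ε ∉ L(G), so no ε-production is kept.
Add the nullable-subset variants: S → z M gives z M | z. N → y A gives y A | y.

S → x | y | z M | z | z N; N → z x | x z | x | z | y A | y; M → x | z; A → z x | x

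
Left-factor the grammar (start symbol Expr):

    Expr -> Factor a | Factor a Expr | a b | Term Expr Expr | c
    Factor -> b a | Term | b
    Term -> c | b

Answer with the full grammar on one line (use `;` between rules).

Expr has alternatives sharing prefix 'Factor a': factor to Expr → Factor a Expr1 with Expr1 → ε | Expr.
Factor has alternatives sharing prefix 'b': factor to Factor → b Factor1 with Factor1 → a | ε.

Expr -> a b | Term Expr Expr | c | Factor a Expr1; Factor -> Term | b Factor1; Term -> c | b; Expr1 -> eps | Expr; Factor1 -> a | eps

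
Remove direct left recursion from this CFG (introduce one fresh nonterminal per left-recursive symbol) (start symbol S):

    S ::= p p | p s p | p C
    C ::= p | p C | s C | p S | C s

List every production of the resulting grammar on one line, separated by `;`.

Directly left-recursive nonterminal: C.
For C: α = {s}, β = {p, p C, s C, p S}. Rewrite as C → β C' and C' → α C' | ε.

S ::= p p | p s p | p C; C ::= p C' | p C C' | s C C' | p S C'; C' ::= s C' | ε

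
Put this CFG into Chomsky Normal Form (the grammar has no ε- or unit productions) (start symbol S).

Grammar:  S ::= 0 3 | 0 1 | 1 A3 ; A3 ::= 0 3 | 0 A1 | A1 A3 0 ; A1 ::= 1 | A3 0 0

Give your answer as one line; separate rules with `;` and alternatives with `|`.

S ::= X1 X2 | X1 X3 | X3 A3; A3 ::= X1 X2 | X1 A1 | A1 Y1; A1 ::= 1 | A3 Y2; X1 ::= 0; X2 ::= 3; X3 ::= 1; Y1 ::= A3 X1; Y2 ::= X1 X1

Introduce a nonterminal for each terminal appearing in a rule of length ≥ 2: X1 → 0, X2 → 3, X3 → 1.
Binarize each right-hand side of length ≥ 3 by chaining fresh nonterminals (Y1, Y2, …): affected rules were A3 → A1 A3 X1; A1 → A3 X1 X1.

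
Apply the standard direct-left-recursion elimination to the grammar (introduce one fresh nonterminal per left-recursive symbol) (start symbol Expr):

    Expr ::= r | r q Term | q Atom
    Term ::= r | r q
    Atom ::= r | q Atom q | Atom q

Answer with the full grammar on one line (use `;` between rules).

Expr ::= r | r q Term | q Atom; Term ::= r | r q; Atom ::= r Atom1 | q Atom q Atom1; Atom1 ::= q Atom1 | eps

Left recursion appears on Atom.
For Atom: α = {q}, β = {r, q Atom q}. Rewrite as Atom → β Atom1 and Atom1 → α Atom1 | ε.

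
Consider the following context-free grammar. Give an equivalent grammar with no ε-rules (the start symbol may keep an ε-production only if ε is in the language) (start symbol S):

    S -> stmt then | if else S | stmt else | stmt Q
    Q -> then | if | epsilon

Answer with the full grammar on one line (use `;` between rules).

S -> stmt then | if else S | stmt else | stmt Q | stmt; Q -> then | if

Nullable nonterminals: {Q}.
ε ∉ L(G), so no ε-production is kept.
Expand every rule over subsets of its nullable positions: S → stmt Q gives stmt Q | stmt.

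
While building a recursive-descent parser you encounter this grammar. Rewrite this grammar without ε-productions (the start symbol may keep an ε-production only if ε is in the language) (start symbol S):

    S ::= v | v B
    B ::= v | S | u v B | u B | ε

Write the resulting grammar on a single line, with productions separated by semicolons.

S ::= v | v B; B ::= v | S | u v B | u v | u B | u

The nullable symbols are {B}.
ε ∉ L(G), so no ε-production is kept.
Expand every rule over subsets of its nullable positions: B → u v B gives u v B | u v. B → u B gives u B | u.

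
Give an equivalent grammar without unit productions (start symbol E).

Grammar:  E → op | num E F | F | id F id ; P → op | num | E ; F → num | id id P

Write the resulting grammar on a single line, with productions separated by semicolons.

Unit pairs: E ⇒* {F}; P ⇒* {E, F}.
For each unit pair (A, B), copy every non-unit production of B to A, then drop all unit productions.

E → op | num E F | id F id | num | id id P; P → op | num E F | id F id | num | id id P; F → num | id id P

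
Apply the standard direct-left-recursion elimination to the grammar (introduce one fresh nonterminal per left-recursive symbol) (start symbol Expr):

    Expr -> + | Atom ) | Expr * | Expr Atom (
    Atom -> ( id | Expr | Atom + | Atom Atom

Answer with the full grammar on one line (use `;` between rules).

Expr -> + Expr1 | Atom ) Expr1; Atom -> ( id Atom1 | Expr Atom1; Expr1 -> * Expr1 | Atom ( Expr1 | ε; Atom1 -> + Atom1 | Atom Atom1 | ε

Directly left-recursive nonterminals: Expr, Atom.
For Expr: α = {*, Atom (}, β = {+, Atom )}. Rewrite as Expr → β Expr1 and Expr1 → α Expr1 | ε.
For Atom: α = {+, Atom}, β = {( id, Expr}. Rewrite as Atom → β Atom1 and Atom1 → α Atom1 | ε.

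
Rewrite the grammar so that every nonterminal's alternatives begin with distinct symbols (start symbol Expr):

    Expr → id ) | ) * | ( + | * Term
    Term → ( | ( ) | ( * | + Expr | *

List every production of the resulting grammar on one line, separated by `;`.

Expr → id ) | ) * | ( + | * Term; Term → + Expr | * | ( Term1; Term1 → ε | ) | *

Term has alternatives sharing prefix '(': factor to Term → ( Term1 with Term1 → ε | ) | *.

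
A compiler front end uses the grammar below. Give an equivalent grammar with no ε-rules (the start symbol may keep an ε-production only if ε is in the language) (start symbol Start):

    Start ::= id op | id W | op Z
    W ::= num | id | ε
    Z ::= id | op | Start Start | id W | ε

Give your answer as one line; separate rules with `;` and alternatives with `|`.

The nullable symbols are {W, Z}.
ε ∉ L(G), so no ε-production is kept.
Expand every rule over subsets of its nullable positions: Start → id W gives id W | id. Start → op Z gives op Z | op.

Start ::= id op | id W | id | op Z | op; W ::= num | id; Z ::= id | op | Start Start | id W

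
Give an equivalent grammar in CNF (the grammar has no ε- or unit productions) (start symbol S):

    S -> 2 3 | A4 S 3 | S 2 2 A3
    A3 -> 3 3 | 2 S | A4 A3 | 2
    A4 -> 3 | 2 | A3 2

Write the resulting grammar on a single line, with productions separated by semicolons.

S -> X1 X2 | A4 Y1 | S Y2; A3 -> X2 X2 | X1 S | A4 A3 | 2; A4 -> 3 | 2 | A3 X1; X1 -> 2; X2 -> 3; Y1 -> S X2; Y2 -> X1 Y3; Y3 -> X1 A3

Introduce a nonterminal for each terminal appearing in a rule of length ≥ 2: X1 → 2, X2 → 3.
Binarize each right-hand side of length ≥ 3 by chaining fresh nonterminals (Y1, Y2, …): affected rules were S → A4 S X2; S → S X1 X1 A3.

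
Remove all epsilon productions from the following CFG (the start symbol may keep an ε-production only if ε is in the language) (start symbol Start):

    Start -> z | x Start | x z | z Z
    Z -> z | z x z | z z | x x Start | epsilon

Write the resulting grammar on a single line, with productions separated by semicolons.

Start -> z | x Start | x z | z Z; Z -> z | z x z | z z | x x Start

Nullable nonterminals: {Z}.
ε ∉ L(G), so no ε-production is kept.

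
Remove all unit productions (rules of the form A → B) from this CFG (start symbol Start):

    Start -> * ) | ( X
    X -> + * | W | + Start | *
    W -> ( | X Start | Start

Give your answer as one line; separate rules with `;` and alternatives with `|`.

Start -> * ) | ( X; X -> * ) | ( X | + * | + Start | * | ( | X Start; W -> * ) | ( X | ( | X Start

Unit pairs: W ⇒* {Start}; X ⇒* {Start, W}.
For each unit pair (A, B), copy every non-unit production of B to A, then drop all unit productions.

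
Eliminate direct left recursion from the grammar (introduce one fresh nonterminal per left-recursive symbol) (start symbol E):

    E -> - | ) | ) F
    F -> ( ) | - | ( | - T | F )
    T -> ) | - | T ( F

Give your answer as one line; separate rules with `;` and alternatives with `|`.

E -> - | ) | ) F; F -> ( ) F' | - F' | ( F' | - T F'; T -> ) T' | - T'; F' -> ) F' | epsilon; T' -> ( F T' | epsilon

Directly left-recursive nonterminals: F, T.
For F: α = {)}, β = {( ), -, (, - T}. Rewrite as F → β F' and F' → α F' | ε.
For T: α = {( F}, β = {), -}. Rewrite as T → β T' and T' → α T' | ε.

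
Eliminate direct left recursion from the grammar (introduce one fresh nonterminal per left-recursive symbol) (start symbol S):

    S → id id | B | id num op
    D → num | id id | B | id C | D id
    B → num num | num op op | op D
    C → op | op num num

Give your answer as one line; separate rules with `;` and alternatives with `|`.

S → id id | B | id num op; D → num D' | id id D' | B D' | id C D'; B → num num | num op op | op D; C → op | op num num; D' → id D' | ε

D is directly left-recursive.
For D: α = {id}, β = {num, id id, B, id C}. Rewrite as D → β D' and D' → α D' | ε.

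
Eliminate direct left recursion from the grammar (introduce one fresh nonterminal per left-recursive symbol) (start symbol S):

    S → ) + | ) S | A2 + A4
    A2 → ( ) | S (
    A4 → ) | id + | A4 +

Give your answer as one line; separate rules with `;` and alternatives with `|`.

A4 is directly left-recursive.
For A4: α = {+}, β = {), id +}. Rewrite as A4 → β A4' and A4' → α A4' | ε.

S → ) + | ) S | A2 + A4; A2 → ( ) | S (; A4 → ) A4' | id + A4'; A4' → + A4' | ε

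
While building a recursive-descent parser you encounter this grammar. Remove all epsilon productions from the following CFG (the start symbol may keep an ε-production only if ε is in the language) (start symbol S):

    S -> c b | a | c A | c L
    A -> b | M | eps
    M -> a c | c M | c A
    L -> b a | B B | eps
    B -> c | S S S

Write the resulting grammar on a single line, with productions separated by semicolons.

The nullable symbols are {A, L}.
ε ∉ L(G), so no ε-production is kept.
Add the nullable-subset variants: S → c A gives c A | c. M → c A gives c A | c.

S -> c b | a | c A | c | c L; A -> b | M; M -> a c | c M | c A | c; L -> b a | B B; B -> c | S S S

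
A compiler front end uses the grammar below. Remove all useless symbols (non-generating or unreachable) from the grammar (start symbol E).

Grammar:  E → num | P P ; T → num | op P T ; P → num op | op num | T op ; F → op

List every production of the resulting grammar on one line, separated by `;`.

E → num | P P; T → num | op P T; P → num op | op num | T op

Generating nonterminals: {E, F, P, T}.
Reachable from E after that: {E, P, T}.
Removed useless symbols: {F} and every production mentioning them.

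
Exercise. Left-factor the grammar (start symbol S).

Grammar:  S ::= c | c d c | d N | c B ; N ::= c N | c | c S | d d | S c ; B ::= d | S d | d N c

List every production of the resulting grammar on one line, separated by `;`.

S has alternatives sharing prefix 'c': factor to S → c S' with S' → ε | d c | B.
N has alternatives sharing prefix 'c': factor to N → c N' with N' → N | ε | S.
B has alternatives sharing prefix 'd': factor to B → d B' with B' → ε | N c.

S ::= d N | c S'; N ::= d d | S c | c N'; B ::= S d | d B'; S' ::= ε | d c | B; N' ::= N | ε | S; B' ::= ε | N c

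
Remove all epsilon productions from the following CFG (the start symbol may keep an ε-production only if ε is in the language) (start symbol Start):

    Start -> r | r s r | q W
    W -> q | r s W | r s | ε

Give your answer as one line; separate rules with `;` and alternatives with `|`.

Nullable set = {W}.
ε ∉ L(G), so no ε-production is kept.
Add the nullable-subset variants: Start → q W gives q W | q. W → r s W gives r s W | r s.

Start -> r | r s r | q W | q; W -> q | r s W | r s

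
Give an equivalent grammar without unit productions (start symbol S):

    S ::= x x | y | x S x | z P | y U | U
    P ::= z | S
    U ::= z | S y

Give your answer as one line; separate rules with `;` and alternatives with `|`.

S ::= z | S y | x x | y | x S x | z P | y U; P ::= z | S y | x x | y | x S x | z P | y U; U ::= z | S y

Unit pairs: P ⇒* {S, U}; S ⇒* {U}.
For every A with A ⇒* B via unit rules, add B's non-unit alternatives to A; then delete every rule of the form X → Y.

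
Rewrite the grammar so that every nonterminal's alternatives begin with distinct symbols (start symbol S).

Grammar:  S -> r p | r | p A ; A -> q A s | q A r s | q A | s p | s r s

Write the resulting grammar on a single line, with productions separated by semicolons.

S -> p A | r S'; A -> q A A' | s A''; S' -> p | ε; A' -> s | r s | ε; A'' -> p | r s

S has alternatives sharing prefix 'r': factor to S → r S' with S' → p | ε.
A has alternatives sharing prefix 'q A': factor to A → q A A' with A' → s | r s | ε.
A has alternatives sharing prefix 's': factor to A → s A'' with A'' → p | r s.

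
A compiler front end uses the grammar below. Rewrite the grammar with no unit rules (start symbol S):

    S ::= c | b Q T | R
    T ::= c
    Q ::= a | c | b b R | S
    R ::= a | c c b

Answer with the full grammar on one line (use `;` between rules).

S ::= c | b Q T | a | c c b; T ::= c; Q ::= a | c c b | c | b Q T | b b R; R ::= a | c c b

Unit pairs: Q ⇒* {R, S}; S ⇒* {R}.
For each unit pair (A, B), copy every non-unit production of B to A, then drop all unit productions.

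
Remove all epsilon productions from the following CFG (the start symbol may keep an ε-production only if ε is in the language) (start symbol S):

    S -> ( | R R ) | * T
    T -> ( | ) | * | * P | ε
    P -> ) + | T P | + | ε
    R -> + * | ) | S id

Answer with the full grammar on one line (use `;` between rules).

Nullable nonterminals: {P, T}.
ε ∉ L(G), so no ε-production is kept.
Add the nullable-subset variants: S → * T gives * T | *. P → T P gives T P | T.

S -> ( | R R ) | * T | *; T -> ( | ) | * | * P; P -> ) + | T P | T | +; R -> + * | ) | S id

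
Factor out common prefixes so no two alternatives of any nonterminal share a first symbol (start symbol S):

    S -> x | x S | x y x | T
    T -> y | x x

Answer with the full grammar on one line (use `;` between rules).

S -> T | x S'; T -> y | x x; S' -> epsilon | S | y x

S has alternatives sharing prefix 'x': factor to S → x S' with S' → ε | S | y x.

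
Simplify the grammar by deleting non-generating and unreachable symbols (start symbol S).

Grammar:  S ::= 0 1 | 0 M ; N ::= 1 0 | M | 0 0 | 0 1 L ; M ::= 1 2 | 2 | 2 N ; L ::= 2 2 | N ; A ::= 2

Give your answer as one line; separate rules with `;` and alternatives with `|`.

Generating nonterminals: {A, L, M, N, S}.
Reachable from S after that: {L, M, N, S}.
Removed useless symbols: {A} and every production mentioning them.

S ::= 0 1 | 0 M; N ::= 1 0 | M | 0 0 | 0 1 L; M ::= 1 2 | 2 | 2 N; L ::= 2 2 | N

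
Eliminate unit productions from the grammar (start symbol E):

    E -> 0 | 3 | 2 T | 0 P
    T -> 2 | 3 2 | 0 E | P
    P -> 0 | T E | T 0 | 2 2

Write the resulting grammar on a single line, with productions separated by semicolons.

E -> 0 | 3 | 2 T | 0 P; T -> 0 | T E | T 0 | 2 2 | 2 | 3 2 | 0 E; P -> 0 | T E | T 0 | 2 2

Unit pairs: T ⇒* {P}.
For each unit pair (A, B), copy every non-unit production of B to A, then drop all unit productions.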